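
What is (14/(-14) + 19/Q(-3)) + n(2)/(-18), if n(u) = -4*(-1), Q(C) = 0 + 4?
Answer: 127/36 ≈ 3.5278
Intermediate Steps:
Q(C) = 4
n(u) = 4
(14/(-14) + 19/Q(-3)) + n(2)/(-18) = (14/(-14) + 19/4) + 4/(-18) = (14*(-1/14) + 19*(¼)) - 1/18*4 = (-1 + 19/4) - 2/9 = 15/4 - 2/9 = 127/36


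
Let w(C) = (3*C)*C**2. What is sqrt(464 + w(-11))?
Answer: I*sqrt(3529) ≈ 59.405*I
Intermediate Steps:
w(C) = 3*C**3
sqrt(464 + w(-11)) = sqrt(464 + 3*(-11)**3) = sqrt(464 + 3*(-1331)) = sqrt(464 - 3993) = sqrt(-3529) = I*sqrt(3529)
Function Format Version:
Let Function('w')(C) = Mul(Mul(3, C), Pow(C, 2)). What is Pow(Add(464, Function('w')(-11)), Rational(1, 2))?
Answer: Mul(I, Pow(3529, Rational(1, 2))) ≈ Mul(59.405, I)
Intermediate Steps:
Function('w')(C) = Mul(3, Pow(C, 3))
Pow(Add(464, Function('w')(-11)), Rational(1, 2)) = Pow(Add(464, Mul(3, Pow(-11, 3))), Rational(1, 2)) = Pow(Add(464, Mul(3, -1331)), Rational(1, 2)) = Pow(Add(464, -3993), Rational(1, 2)) = Pow(-3529, Rational(1, 2)) = Mul(I, Pow(3529, Rational(1, 2)))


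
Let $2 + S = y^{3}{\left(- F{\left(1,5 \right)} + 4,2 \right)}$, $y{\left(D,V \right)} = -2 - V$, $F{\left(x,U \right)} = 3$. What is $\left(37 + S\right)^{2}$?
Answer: $841$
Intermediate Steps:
$S = -66$ ($S = -2 + \left(-2 - 2\right)^{3} = -2 + \left(-4\right)^{3} = -2 - 64 = -66$)
$\left(37 + S\right)^{2} = \left(37 - 66\right)^{2} = \left(-29\right)^{2} = 841$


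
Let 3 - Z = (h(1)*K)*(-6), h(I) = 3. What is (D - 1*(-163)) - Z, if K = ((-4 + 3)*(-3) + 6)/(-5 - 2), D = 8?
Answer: 1338/7 ≈ 191.14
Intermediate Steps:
K = -9/7 (K = (-1*(-3) + 6)/(-7) = (3 + 6)*(-1/7) = 9*(-1/7) = -9/7 ≈ -1.2857)
Z = -141/7 (Z = 3 - 3*(-9/7)*(-6) = 3 - (-27)*(-6)/7 = 3 - 1*162/7 = 3 - 162/7 = -141/7 ≈ -20.143)
(D - 1*(-163)) - Z = (8 - 1*(-163)) - 1*(-141/7) = (8 + 163) + 141/7 = 171 + 141/7 = 1338/7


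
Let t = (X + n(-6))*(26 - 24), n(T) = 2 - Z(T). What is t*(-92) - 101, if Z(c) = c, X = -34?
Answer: 4683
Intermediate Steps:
n(T) = 2 - T
t = -52 (t = (-34 + (2 - 1*(-6)))*(26 - 24) = (-34 + (2 + 6))*2 = (-34 + 8)*2 = -26*2 = -52)
t*(-92) - 101 = -52*(-92) - 101 = 4784 - 101 = 4683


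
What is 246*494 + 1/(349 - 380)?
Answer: 3767243/31 ≈ 1.2152e+5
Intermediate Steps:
246*494 + 1/(349 - 380) = 121524 + 1/(-31) = 121524 - 1/31 = 3767243/31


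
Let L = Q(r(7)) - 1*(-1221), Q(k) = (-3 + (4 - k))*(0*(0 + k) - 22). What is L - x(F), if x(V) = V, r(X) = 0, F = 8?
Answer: 1191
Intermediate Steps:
Q(k) = -22 + 22*k (Q(k) = (1 - k)*(0*k - 22) = (1 - k)*(0 - 22) = (1 - k)*(-22) = -22 + 22*k)
L = 1199 (L = (-22 + 22*0) - 1*(-1221) = (-22 + 0) + 1221 = -22 + 1221 = 1199)
L - x(F) = 1199 - 1*8 = 1199 - 8 = 1191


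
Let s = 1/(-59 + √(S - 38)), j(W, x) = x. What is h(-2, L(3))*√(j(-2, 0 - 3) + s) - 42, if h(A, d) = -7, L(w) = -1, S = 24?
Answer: -42 - 7*√(-(178 - 3*I*√14)/(59 - I*√14)) ≈ -42.002 + 12.158*I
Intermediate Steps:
s = 1/(-59 + I*√14) (s = 1/(-59 + √(24 - 38)) = 1/(-59 + √(-14)) = 1/(-59 + I*√14) ≈ -0.016881 - 0.0010706*I)
h(-2, L(3))*√(j(-2, 0 - 3) + s) - 42 = -7*√((0 - 3) + (-59/3495 - I*√14/3495)) - 42 = -7*√(-3 + (-59/3495 - I*√14/3495)) - 42 = -7*√(-10544/3495 - I*√14/3495) - 42 = -42 - 7*√(-10544/3495 - I*√14/3495)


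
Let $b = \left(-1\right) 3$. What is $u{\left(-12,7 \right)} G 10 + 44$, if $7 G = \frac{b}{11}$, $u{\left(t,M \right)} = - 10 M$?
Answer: $\frac{784}{11} \approx 71.273$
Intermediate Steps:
$b = -3$
$G = - \frac{3}{77}$ ($G = \frac{\left(-3\right) \frac{1}{11}}{7} = \frac{1}{7} \left(- \frac{3}{11}\right) = - \frac{3}{77} \approx -0.038961$)
$u{\left(-12,7 \right)} G 10 + 44 = \left(-10\right) 7 \left(\left(- \frac{3}{77}\right) 10\right) + 44 = \left(-70\right) \left(- \frac{30}{77}\right) + 44 = \frac{300}{11} + 44 = \frac{784}{11}$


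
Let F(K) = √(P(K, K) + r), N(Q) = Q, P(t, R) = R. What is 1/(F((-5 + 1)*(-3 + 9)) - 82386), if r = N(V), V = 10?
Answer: -41193/3393726505 - I*√14/6787453010 ≈ -1.2138e-5 - 5.5126e-10*I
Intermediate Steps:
r = 10
F(K) = √(10 + K) (F(K) = √(K + 10) = √(10 + K))
1/(F((-5 + 1)*(-3 + 9)) - 82386) = 1/(√(10 + (-5 + 1)*(-3 + 9)) - 82386) = 1/(√(10 - 4*6) - 82386) = 1/(√(10 - 24) - 82386) = 1/(√(-14) - 82386) = 1/(I*√14 - 82386) = 1/(-82386 + I*√14)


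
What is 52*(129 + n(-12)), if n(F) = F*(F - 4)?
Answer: 16692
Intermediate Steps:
n(F) = F*(-4 + F)
52*(129 + n(-12)) = 52*(129 - 12*(-4 - 12)) = 52*(129 - 12*(-16)) = 52*(129 + 192) = 52*321 = 16692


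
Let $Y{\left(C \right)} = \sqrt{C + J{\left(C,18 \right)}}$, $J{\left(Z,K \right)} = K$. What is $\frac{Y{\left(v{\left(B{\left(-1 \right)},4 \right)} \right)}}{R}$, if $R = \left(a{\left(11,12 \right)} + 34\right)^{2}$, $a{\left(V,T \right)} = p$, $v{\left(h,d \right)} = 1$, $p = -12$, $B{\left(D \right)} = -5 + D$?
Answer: $\frac{\sqrt{19}}{484} \approx 0.009006$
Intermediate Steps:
$Y{\left(C \right)} = \sqrt{18 + C}$ ($Y{\left(C \right)} = \sqrt{C + 18} = \sqrt{18 + C}$)
$a{\left(V,T \right)} = -12$
$R = 484$ ($R = \left(-12 + 34\right)^{2} = 22^{2} = 484$)
$\frac{Y{\left(v{\left(B{\left(-1 \right)},4 \right)} \right)}}{R} = \frac{\sqrt{18 + 1}}{484} = \sqrt{19} \cdot \frac{1}{484} = \frac{\sqrt{19}}{484}$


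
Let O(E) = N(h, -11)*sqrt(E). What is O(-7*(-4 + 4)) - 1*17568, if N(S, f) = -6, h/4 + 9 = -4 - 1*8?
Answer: -17568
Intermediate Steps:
h = -84 (h = -36 + 4*(-4 - 1*8) = -36 + 4*(-4 - 8) = -36 + 4*(-12) = -36 - 48 = -84)
O(E) = -6*sqrt(E)
O(-7*(-4 + 4)) - 1*17568 = -6*I*sqrt(7)*sqrt(-4 + 4) - 1*17568 = -6*sqrt(-7*0) - 17568 = -6*sqrt(0) - 17568 = -6*0 - 17568 = 0 - 17568 = -17568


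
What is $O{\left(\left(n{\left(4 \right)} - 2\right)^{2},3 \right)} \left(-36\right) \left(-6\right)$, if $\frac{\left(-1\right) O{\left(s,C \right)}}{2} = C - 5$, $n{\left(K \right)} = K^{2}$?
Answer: $864$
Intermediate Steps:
$O{\left(s,C \right)} = 10 - 2 C$ ($O{\left(s,C \right)} = - 2 \left(C - 5\right) = - 2 \left(-5 + C\right) = 10 - 2 C$)
$O{\left(\left(n{\left(4 \right)} - 2\right)^{2},3 \right)} \left(-36\right) \left(-6\right) = \left(10 - 6\right) \left(-36\right) \left(-6\right) = 4 \left(-36\right) \left(-6\right) = \left(-144\right) \left(-6\right) = 864$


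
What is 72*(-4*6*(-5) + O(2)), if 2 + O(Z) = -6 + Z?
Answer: 8208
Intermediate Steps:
O(Z) = -8 + Z (O(Z) = -2 + (-6 + Z) = -8 + Z)
72*(-4*6*(-5) + O(2)) = 72*(-4*6*(-5) + (-8 + 2)) = 72*(-24*(-5) - 6) = 72*(120 - 6) = 72*114 = 8208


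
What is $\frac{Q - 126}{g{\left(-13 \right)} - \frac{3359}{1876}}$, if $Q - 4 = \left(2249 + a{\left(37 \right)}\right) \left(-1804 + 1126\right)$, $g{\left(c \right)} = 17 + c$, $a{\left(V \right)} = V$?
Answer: $- \frac{581571256}{829} \approx -7.0153 \cdot 10^{5}$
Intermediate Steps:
$Q = -1549904$ ($Q = 4 + \left(2249 + 37\right) \left(-1804 + 1126\right) = 4 + 2286 \left(-678\right) = 4 - 1549908 = -1549904$)
$\frac{Q - 126}{g{\left(-13 \right)} - \frac{3359}{1876}} = \frac{-1549904 - 126}{\left(17 - 13\right) - \frac{3359}{1876}} = - \frac{1550030}{4 - \frac{3359}{1876}} = - \frac{1550030}{\frac{4145}{1876}} = \left(-1550030\right) \frac{1876}{4145} = - \frac{581571256}{829}$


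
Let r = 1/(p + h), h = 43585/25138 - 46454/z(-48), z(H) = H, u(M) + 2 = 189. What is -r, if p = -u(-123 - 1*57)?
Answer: -301656/236053511 ≈ -0.0012779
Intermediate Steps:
u(M) = 187 (u(M) = -2 + 189 = 187)
p = -187 (p = -1*187 = -187)
h = 292463183/301656 (h = 43585/25138 - 46454/(-48) = 43585*(1/25138) - 46454*(-1/48) = 43585/25138 + 23227/24 = 292463183/301656 ≈ 969.53)
r = 301656/236053511 (r = 1/(-187 + 292463183/301656) = 1/(236053511/301656) = 301656/236053511 ≈ 0.0012779)
-r = -1*301656/236053511 = -301656/236053511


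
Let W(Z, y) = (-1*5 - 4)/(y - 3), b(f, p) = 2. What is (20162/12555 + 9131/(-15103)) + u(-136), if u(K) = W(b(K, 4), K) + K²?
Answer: 487525781671604/26356924935 ≈ 18497.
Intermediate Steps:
W(Z, y) = -9/(-3 + y) (W(Z, y) = (-5 - 4)/(-3 + y) = -9/(-3 + y))
u(K) = K² - 9/(-3 + K) (u(K) = -9/(-3 + K) + K² = K² - 9/(-3 + K))
(20162/12555 + 9131/(-15103)) + u(-136) = (20162/12555 + 9131/(-15103)) + (-9 + (-136)²*(-3 - 136))/(-3 - 136) = (20162*(1/12555) + 9131*(-1/15103)) + (-9 + 18496*(-139))/(-139) = (20162/12555 - 9131/15103) - (-9 - 2570944)/139 = 189866981/189618165 - 1/139*(-2570953) = 189866981/189618165 + 2570953/139 = 487525781671604/26356924935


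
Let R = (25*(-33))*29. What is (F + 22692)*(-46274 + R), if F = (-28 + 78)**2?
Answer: -1768453208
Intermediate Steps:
F = 2500 (F = 50**2 = 2500)
R = -23925 (R = -825*29 = -23925)
(F + 22692)*(-46274 + R) = (2500 + 22692)*(-46274 - 23925) = 25192*(-70199) = -1768453208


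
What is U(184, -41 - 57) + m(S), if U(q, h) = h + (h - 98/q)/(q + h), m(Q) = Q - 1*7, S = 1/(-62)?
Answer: -26038531/245272 ≈ -106.16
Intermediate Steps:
S = -1/62 ≈ -0.016129
m(Q) = -7 + Q (m(Q) = Q - 7 = -7 + Q)
U(q, h) = h + (h - 98/q)/(h + q)
U(184, -41 - 57) + m(S) = (-98 + (-41 - 57)*184 + (-41 - 57)*184**2 + 184*(-41 - 57)**2)/(184*((-41 - 57) + 184)) + (-7 - 1/62) = (-98 - 98*184 - 98*33856 + 184*(-98)**2)/(184*(-98 + 184)) - 435/62 = (1/184)*(-98 - 18032 - 3317888 + 184*9604)/86 - 435/62 = (1/184)*(1/86)*(-98 - 18032 - 3317888 + 1767136) - 435/62 = (1/184)*(1/86)*(-1568882) - 435/62 = -784441/7912 - 435/62 = -26038531/245272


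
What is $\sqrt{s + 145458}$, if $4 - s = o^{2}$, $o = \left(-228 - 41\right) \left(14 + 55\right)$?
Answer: $i \sqrt{344365259} \approx 18557.0 i$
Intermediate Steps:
$o = -18561$ ($o = \left(-269\right) 69 = -18561$)
$s = -344510717$ ($s = 4 - \left(-18561\right)^{2} = 4 - 344510721 = -344510717$)
$\sqrt{s + 145458} = \sqrt{-344510717 + 145458} = \sqrt{-344365259} = i \sqrt{344365259}$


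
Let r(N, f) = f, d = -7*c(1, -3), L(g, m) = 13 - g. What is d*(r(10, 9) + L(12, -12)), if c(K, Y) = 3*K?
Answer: -210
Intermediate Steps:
d = -21 ≈ -21.000
d*(r(10, 9) + L(12, -12)) = -21*(9 + (13 - 1*12)) = -21*(9 + (13 - 12)) = -21*(9 + 1) = -21*10 = -210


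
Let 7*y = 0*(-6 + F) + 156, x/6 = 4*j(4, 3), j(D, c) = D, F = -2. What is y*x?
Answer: 14976/7 ≈ 2139.4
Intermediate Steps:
x = 96 (x = 6*(4*4) = 6*16 = 96)
y = 156/7 (y = (0*(-6 - 2) + 156)/7 = (0*(-8) + 156)/7 = (0 + 156)/7 = (⅐)*156 = 156/7 ≈ 22.286)
y*x = (156/7)*96 = 14976/7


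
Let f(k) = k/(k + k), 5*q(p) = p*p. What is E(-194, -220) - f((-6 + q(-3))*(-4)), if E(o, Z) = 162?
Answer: 323/2 ≈ 161.50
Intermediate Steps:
q(p) = p²/5 (q(p) = (p*p)/5 = p²/5)
f(k) = ½ (f(k) = k/((2*k)) = k*(1/(2*k)) = ½)
E(-194, -220) - f((-6 + q(-3))*(-4)) = 162 - 1*½ = 162 - ½ = 323/2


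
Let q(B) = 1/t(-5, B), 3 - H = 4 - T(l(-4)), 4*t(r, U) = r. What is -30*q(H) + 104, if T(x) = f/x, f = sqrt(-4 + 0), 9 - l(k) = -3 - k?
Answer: 128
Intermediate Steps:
l(k) = 12 + k (l(k) = 9 - (-3 - k) = 9 + (3 + k) = 12 + k)
t(r, U) = r/4
f = 2*I (f = sqrt(-4) = 2*I ≈ 2.0*I)
T(x) = 2*I/x (T(x) = (2*I)/x = 2*I/x)
H = -1 + I/4 (H = 3 - (4 - 2*I/(12 - 4)) = 3 - (4 - 2*I/8) = 3 - (4 - I/4) = 3 + (-4 + I/4) = -1 + I/4 ≈ -1.0 + 0.25*I)
q(B) = -4/5 (q(B) = 1/((1/4)*(-5)) = 1/(-5/4) = -4/5)
-30*q(H) + 104 = -30*(-4/5) + 104 = 24 + 104 = 128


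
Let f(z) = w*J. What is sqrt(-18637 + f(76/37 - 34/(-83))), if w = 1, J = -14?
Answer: I*sqrt(18651) ≈ 136.57*I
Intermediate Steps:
f(z) = -14 (f(z) = 1*(-14) = -14)
sqrt(-18637 + f(76/37 - 34/(-83))) = sqrt(-18637 - 14) = sqrt(-18651) = I*sqrt(18651)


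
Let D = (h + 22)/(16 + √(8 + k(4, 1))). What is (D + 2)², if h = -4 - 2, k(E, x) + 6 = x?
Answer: 581412/64009 - 24384*√3/64009 ≈ 8.4235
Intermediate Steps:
k(E, x) = -6 + x
h = -6
D = 16/(16 + √3) (D = (-6 + 22)/(16 + √(8 + (-6 + 1))) = 16/(16 + √(8 - 5)) = 16/(16 + √3) ≈ 0.90232)
(D + 2)² = ((256/253 - 16*√3/253) + 2)² = (762/253 - 16*√3/253)²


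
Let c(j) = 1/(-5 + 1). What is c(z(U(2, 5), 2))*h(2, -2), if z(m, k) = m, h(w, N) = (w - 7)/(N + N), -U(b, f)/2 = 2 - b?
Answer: -5/16 ≈ -0.31250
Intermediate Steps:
U(b, f) = -4 + 2*b (U(b, f) = -2*(2 - b) = -4 + 2*b)
h(w, N) = (-7 + w)/(2*N) (h(w, N) = (-7 + w)/((2*N)) = (-7 + w)*(1/(2*N)) = (-7 + w)/(2*N))
c(j) = -¼ (c(j) = 1/(-4) = -¼)
c(z(U(2, 5), 2))*h(2, -2) = -(-7 + 2)/(8*(-2)) = -(-1)*(-5)/(8*2) = -¼*5/4 = -5/16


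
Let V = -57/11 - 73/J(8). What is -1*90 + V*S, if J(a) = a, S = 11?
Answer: -1979/8 ≈ -247.38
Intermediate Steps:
V = -1259/88 (V = -57/11 - 73/8 = -1259/88 ≈ -14.307)
-1*90 + V*S = -1*90 - 1259/88*11 = -90 - 1259/8 = -1979/8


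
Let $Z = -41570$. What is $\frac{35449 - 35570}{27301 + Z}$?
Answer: $\frac{121}{14269} \approx 0.0084799$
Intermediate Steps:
$\frac{35449 - 35570}{27301 + Z} = \frac{35449 - 35570}{27301 - 41570} = - \frac{121}{-14269} = \left(-121\right) \left(- \frac{1}{14269}\right) = \frac{121}{14269}$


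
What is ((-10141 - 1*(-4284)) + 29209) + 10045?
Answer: 33397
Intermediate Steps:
((-10141 - 1*(-4284)) + 29209) + 10045 = ((-10141 + 4284) + 29209) + 10045 = (-5857 + 29209) + 10045 = 23352 + 10045 = 33397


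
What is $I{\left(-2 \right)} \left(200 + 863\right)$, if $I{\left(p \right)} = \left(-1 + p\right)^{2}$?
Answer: $9567$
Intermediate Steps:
$I{\left(-2 \right)} \left(200 + 863\right) = \left(-1 - 2\right)^{2} \left(200 + 863\right) = \left(-3\right)^{2} \cdot 1063 = 9 \cdot 1063 = 9567$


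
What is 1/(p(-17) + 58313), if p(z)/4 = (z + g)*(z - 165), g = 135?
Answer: -1/27591 ≈ -3.6244e-5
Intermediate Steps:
p(z) = 4*(-165 + z)*(135 + z) (p(z) = 4*((z + 135)*(z - 165)) = 4*((135 + z)*(-165 + z)) = 4*((-165 + z)*(135 + z)) = 4*(-165 + z)*(135 + z))
1/(p(-17) + 58313) = 1/((-89100 - 120*(-17) + 4*(-17)**2) + 58313) = 1/((-89100 + 2040 + 4*289) + 58313) = 1/((-89100 + 2040 + 1156) + 58313) = 1/(-85904 + 58313) = 1/(-27591) = -1/27591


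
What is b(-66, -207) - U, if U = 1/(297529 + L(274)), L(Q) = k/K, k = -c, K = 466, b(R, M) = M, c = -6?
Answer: -14350122053/69324260 ≈ -207.00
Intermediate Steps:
k = 6 (k = -1*(-6) = 6)
L(Q) = 3/233 (L(Q) = 6/466 = 6*(1/466) = 3/233)
U = 233/69324260 (U = 1/(297529 + 3/233) = 1/(69324260/233) = 233/69324260 ≈ 3.3610e-6)
b(-66, -207) - U = -207 - 1*233/69324260 = -207 - 233/69324260 = -14350122053/69324260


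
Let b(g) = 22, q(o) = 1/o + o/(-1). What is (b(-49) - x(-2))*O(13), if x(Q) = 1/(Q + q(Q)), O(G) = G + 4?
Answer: 408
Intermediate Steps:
q(o) = 1/o - o (q(o) = 1/o + o*(-1) = 1/o - o)
O(G) = 4 + G
x(Q) = Q (x(Q) = 1/(Q + (1/Q - Q)) = 1/(1/Q) = Q)
(b(-49) - x(-2))*O(13) = (22 - 1*(-2))*(4 + 13) = (22 + 2)*17 = 24*17 = 408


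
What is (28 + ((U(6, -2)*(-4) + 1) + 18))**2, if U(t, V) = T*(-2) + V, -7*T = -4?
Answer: 173889/49 ≈ 3548.8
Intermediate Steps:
T = 4/7 (T = -1/7*(-4) = 4/7 ≈ 0.57143)
U(t, V) = -8/7 + V (U(t, V) = (4/7)*(-2) + V = -8/7 + V)
(28 + ((U(6, -2)*(-4) + 1) + 18))**2 = (28 + (((-8/7 - 2)*(-4) + 1) + 18))**2 = (28 + ((-22/7*(-4) + 1) + 18))**2 = (28 + ((88/7 + 1) + 18))**2 = (28 + (95/7 + 18))**2 = (28 + 221/7)**2 = (417/7)**2 = 173889/49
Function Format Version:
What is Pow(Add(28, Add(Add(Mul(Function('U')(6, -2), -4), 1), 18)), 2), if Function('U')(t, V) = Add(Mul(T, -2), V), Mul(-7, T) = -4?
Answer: Rational(173889, 49) ≈ 3548.8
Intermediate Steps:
T = Rational(4, 7) (T = Mul(Rational(-1, 7), -4) = Rational(4, 7) ≈ 0.57143)
Function('U')(t, V) = Add(Rational(-8, 7), V) (Function('U')(t, V) = Add(Mul(Rational(4, 7), -2), V) = Add(Rational(-8, 7), V))
Pow(Add(28, Add(Add(Mul(Function('U')(6, -2), -4), 1), 18)), 2) = Pow(Add(28, Add(Add(Mul(Add(Rational(-8, 7), -2), -4), 1), 18)), 2) = Pow(Add(28, Add(Add(Mul(Rational(-22, 7), -4), 1), 18)), 2) = Pow(Add(28, Add(Add(Rational(88, 7), 1), 18)), 2) = Pow(Add(28, Add(Rational(95, 7), 18)), 2) = Pow(Add(28, Rational(221, 7)), 2) = Pow(Rational(417, 7), 2) = Rational(173889, 49)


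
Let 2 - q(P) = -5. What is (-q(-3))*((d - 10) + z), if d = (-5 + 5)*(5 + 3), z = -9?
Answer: 133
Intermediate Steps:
q(P) = 7 (q(P) = 2 - 1*(-5) = 2 + 5 = 7)
d = 0 (d = 0*8 = 0)
(-q(-3))*((d - 10) + z) = (-1*7)*((0 - 10) - 9) = -7*(-10 - 9) = -7*(-19) = 133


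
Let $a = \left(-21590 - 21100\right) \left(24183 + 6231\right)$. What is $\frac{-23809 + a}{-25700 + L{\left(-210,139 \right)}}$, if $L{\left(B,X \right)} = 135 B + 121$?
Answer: $\frac{1298397469}{53929} \approx 24076.0$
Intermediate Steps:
$a = -1298373660$ ($a = \left(-42690\right) 30414 = -1298373660$)
$L{\left(B,X \right)} = 121 + 135 B$
$\frac{-23809 + a}{-25700 + L{\left(-210,139 \right)}} = \frac{-23809 - 1298373660}{-25700 + \left(121 + 135 \left(-210\right)\right)} = - \frac{1298397469}{-25700 + \left(121 - 28350\right)} = - \frac{1298397469}{-25700 - 28229} = - \frac{1298397469}{-53929} = \left(-1298397469\right) \left(- \frac{1}{53929}\right) = \frac{1298397469}{53929}$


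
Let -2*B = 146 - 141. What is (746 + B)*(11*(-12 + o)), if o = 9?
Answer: -49071/2 ≈ -24536.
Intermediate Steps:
B = -5/2 (B = -(146 - 141)/2 = -½*5 = -5/2 ≈ -2.5000)
(746 + B)*(11*(-12 + o)) = (746 - 5/2)*(11*(-12 + 9)) = 1487*(11*(-3))/2 = (1487/2)*(-33) = -49071/2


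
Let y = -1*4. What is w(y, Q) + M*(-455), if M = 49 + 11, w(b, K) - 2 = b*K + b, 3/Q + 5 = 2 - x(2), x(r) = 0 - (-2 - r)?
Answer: -191102/7 ≈ -27300.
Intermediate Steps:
y = -4
x(r) = 2 + r (x(r) = 0 + (2 + r) = 2 + r)
Q = -3/7 (Q = 3/(-5 + (2 - (2 + 2))) = 3/(-5 + (2 - 1*4)) = 3/(-5 + (2 - 4)) = 3/(-5 - 2) = 3/(-7) = 3*(-1/7) = -3/7 ≈ -0.42857)
w(b, K) = 2 + b + K*b (w(b, K) = 2 + (b*K + b) = 2 + (K*b + b) = 2 + (b + K*b) = 2 + b + K*b)
M = 60
w(y, Q) + M*(-455) = (2 - 4 - 3/7*(-4)) + 60*(-455) = (2 - 4 + 12/7) - 27300 = -2/7 - 27300 = -191102/7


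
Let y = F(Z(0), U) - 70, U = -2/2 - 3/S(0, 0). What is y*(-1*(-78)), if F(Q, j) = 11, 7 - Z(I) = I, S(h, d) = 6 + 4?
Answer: -4602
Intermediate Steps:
S(h, d) = 10
U = -13/10 (U = -2/2 - 3/10 = -2*½ - 3*⅒ = -1 - 3/10 = -13/10 ≈ -1.3000)
Z(I) = 7 - I
y = -59 (y = 11 - 70 = -59)
y*(-1*(-78)) = -(-59)*(-78) = -59*78 = -4602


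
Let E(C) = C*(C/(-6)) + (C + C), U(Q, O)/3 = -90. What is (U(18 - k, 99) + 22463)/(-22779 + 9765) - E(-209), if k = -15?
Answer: 50080874/6507 ≈ 7696.5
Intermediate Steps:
U(Q, O) = -270 (U(Q, O) = 3*(-90) = -270)
E(C) = 2*C - C²/6 (E(C) = C*(C*(-⅙)) + 2*C = C*(-C/6) + 2*C = -C²/6 + 2*C = 2*C - C²/6)
(U(18 - k, 99) + 22463)/(-22779 + 9765) - E(-209) = (-270 + 22463)/(-22779 + 9765) - (-209)*(12 - 1*(-209))/6 = 22193/(-13014) - (-209)*(12 + 209)/6 = 22193*(-1/13014) - (-209)*221/6 = -22193/13014 - 1*(-46189/6) = -22193/13014 + 46189/6 = 50080874/6507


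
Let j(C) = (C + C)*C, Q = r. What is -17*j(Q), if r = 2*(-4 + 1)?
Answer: -1224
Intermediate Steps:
r = -6 (r = 2*(-3) = -6)
Q = -6
j(C) = 2*C² (j(C) = (2*C)*C = 2*C²)
-17*j(Q) = -34*(-6)² = -34*36 = -17*72 = -1224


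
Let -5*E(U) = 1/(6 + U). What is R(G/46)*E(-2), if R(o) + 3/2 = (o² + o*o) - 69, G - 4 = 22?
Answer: 73913/21160 ≈ 3.4931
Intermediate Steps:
G = 26 (G = 4 + 22 = 26)
R(o) = -141/2 + 2*o² (R(o) = -3/2 + ((o² + o*o) - 69) = -3/2 + ((o² + o²) - 69) = -3/2 + (2*o² - 69) = -3/2 + (-69 + 2*o²) = -141/2 + 2*o²)
E(U) = -1/(5*(6 + U))
R(G/46)*E(-2) = (-141/2 + 2*(26/46)²)*(-1/(30 + 5*(-2))) = (-141/2 + 2*(26*(1/46))²)*(-1/(30 - 10)) = (-141/2 + 2*(13/23)²)*(-1/20) = (-141/2 + 2*(169/529))*(-1*1/20) = (-141/2 + 338/529)*(-1/20) = -73913/1058*(-1/20) = 73913/21160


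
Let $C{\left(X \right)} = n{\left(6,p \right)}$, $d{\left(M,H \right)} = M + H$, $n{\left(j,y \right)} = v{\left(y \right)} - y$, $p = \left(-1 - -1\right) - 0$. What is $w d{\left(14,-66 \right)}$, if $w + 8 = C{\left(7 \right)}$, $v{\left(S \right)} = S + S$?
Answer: $416$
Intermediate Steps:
$v{\left(S \right)} = 2 S$
$p = 0$ ($p = \left(-1 + 1\right) + 0 = 0 + 0 = 0$)
$n{\left(j,y \right)} = y$ ($n{\left(j,y \right)} = 2 y - y = y$)
$d{\left(M,H \right)} = H + M$
$C{\left(X \right)} = 0$
$w = -8$ ($w = -8 + 0 = -8$)
$w d{\left(14,-66 \right)} = - 8 \left(-66 + 14\right) = \left(-8\right) \left(-52\right) = 416$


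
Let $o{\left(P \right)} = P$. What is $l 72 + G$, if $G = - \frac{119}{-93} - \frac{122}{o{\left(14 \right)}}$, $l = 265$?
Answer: $\frac{12416240}{651} \approx 19073.0$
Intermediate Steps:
$G = - \frac{4840}{651}$ ($G = - \frac{119}{-93} - \frac{122}{14} = \left(-119\right) \left(- \frac{1}{93}\right) - \frac{61}{7} = \frac{119}{93} - \frac{61}{7} = - \frac{4840}{651} \approx -7.4347$)
$l 72 + G = 265 \cdot 72 - \frac{4840}{651} = 19080 - \frac{4840}{651} = \frac{12416240}{651}$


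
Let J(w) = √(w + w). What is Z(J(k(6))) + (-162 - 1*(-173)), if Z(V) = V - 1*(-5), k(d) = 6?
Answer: 16 + 2*√3 ≈ 19.464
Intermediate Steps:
J(w) = √2*√w (J(w) = √(2*w) = √2*√w)
Z(V) = 5 + V (Z(V) = V + 5 = 5 + V)
Z(J(k(6))) + (-162 - 1*(-173)) = (5 + √2*√6) + (-162 - 1*(-173)) = (5 + 2*√3) + (-162 + 173) = (5 + 2*√3) + 11 = 16 + 2*√3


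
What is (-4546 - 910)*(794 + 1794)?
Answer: -14120128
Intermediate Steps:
(-4546 - 910)*(794 + 1794) = -5456*2588 = -14120128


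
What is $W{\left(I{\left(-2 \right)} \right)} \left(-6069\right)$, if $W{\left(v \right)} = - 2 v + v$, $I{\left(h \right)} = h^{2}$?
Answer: $24276$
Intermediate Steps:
$W{\left(v \right)} = - v$
$W{\left(I{\left(-2 \right)} \right)} \left(-6069\right) = - \left(-2\right)^{2} \left(-6069\right) = \left(-1\right) 4 \left(-6069\right) = \left(-4\right) \left(-6069\right) = 24276$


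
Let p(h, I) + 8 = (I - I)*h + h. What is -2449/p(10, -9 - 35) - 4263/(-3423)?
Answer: -398781/326 ≈ -1223.3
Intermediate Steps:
p(h, I) = -8 + h (p(h, I) = -8 + ((I - I)*h + h) = -8 + (0*h + h) = -8 + (0 + h) = -8 + h)
-2449/p(10, -9 - 35) - 4263/(-3423) = -2449/(-8 + 10) - 4263/(-3423) = -2449/2 - 4263*(-1/3423) = -2449*½ + 203/163 = -2449/2 + 203/163 = -398781/326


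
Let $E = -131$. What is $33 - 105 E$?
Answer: $13788$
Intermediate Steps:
$33 - 105 E = 33 - -13755 = 33 + 13755 = 13788$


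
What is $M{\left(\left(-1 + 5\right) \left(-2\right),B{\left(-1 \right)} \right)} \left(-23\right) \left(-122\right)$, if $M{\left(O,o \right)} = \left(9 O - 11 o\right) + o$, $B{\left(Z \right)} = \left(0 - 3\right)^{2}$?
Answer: $-454572$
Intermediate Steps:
$B{\left(Z \right)} = 9$ ($B{\left(Z \right)} = \left(-3\right)^{2} = 9$)
$M{\left(O,o \right)} = - 10 o + 9 O$ ($M{\left(O,o \right)} = \left(- 11 o + 9 O\right) + o = - 10 o + 9 O$)
$M{\left(\left(-1 + 5\right) \left(-2\right),B{\left(-1 \right)} \right)} \left(-23\right) \left(-122\right) = \left(\left(-10\right) 9 + 9 \left(-1 + 5\right) \left(-2\right)\right) \left(-23\right) \left(-122\right) = \left(-90 + 9 \cdot 4 \left(-2\right)\right) \left(-23\right) \left(-122\right) = \left(-90 + 9 \left(-8\right)\right) \left(-23\right) \left(-122\right) = \left(-90 - 72\right) \left(-23\right) \left(-122\right) = \left(-162\right) \left(-23\right) \left(-122\right) = 3726 \left(-122\right) = -454572$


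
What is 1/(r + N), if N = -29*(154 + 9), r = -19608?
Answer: -1/24335 ≈ -4.1093e-5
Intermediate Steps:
N = -4727 (N = -29*163 = -4727)
1/(r + N) = 1/(-19608 - 4727) = 1/(-24335) = -1/24335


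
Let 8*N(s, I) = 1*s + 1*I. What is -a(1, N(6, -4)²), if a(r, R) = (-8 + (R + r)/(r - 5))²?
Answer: -279841/4096 ≈ -68.321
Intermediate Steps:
N(s, I) = I/8 + s/8 (N(s, I) = (1*s + 1*I)/8 = (s + I)/8 = (I + s)/8 = I/8 + s/8)
a(r, R) = (-8 + (R + r)/(-5 + r))²
-a(1, N(6, -4)²) = -(40 + ((⅛)*(-4) + (⅛)*6)² - 7*1)²/(-5 + 1)² = -(40 + (-½ + ¾)² - 7)²/(-4)² = -(40 + (¼)² - 7)²/16 = -(40 + 1/16 - 7)²/16 = -(529/16)²/16 = -279841/(16*256) = -1*279841/4096 = -279841/4096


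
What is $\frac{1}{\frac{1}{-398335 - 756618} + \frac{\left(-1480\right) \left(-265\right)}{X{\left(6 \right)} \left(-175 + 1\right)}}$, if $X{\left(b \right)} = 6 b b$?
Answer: $- \frac{5425969194}{56621575523} \approx -0.095829$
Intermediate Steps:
$X{\left(b \right)} = 6 b^{2}$
$\frac{1}{\frac{1}{-398335 - 756618} + \frac{\left(-1480\right) \left(-265\right)}{X{\left(6 \right)} \left(-175 + 1\right)}} = \frac{1}{\frac{1}{-398335 - 756618} + \frac{\left(-1480\right) \left(-265\right)}{6 \cdot 6^{2} \left(-175 + 1\right)}} = \frac{1}{\frac{1}{-1154953} + \frac{392200}{6 \cdot 36 \left(-174\right)}} = \frac{1}{- \frac{1}{1154953} + \frac{392200}{216 \left(-174\right)}} = \frac{1}{- \frac{1}{1154953} + \frac{392200}{-37584}} = \frac{1}{- \frac{1}{1154953} + 392200 \left(- \frac{1}{37584}\right)} = \frac{1}{- \frac{1}{1154953} - \frac{49025}{4698}} = \frac{1}{- \frac{56621575523}{5425969194}} = - \frac{5425969194}{56621575523}$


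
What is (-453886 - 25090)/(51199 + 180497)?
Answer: -29936/14481 ≈ -2.0673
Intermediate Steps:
(-453886 - 25090)/(51199 + 180497) = -478976/231696 = -478976*1/231696 = -29936/14481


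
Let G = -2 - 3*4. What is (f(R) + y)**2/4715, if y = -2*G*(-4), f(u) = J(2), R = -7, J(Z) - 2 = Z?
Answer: 11664/4715 ≈ 2.4738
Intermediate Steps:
J(Z) = 2 + Z
G = -14 (G = -2 - 12 = -14)
f(u) = 4 (f(u) = 2 + 2 = 4)
y = -112 (y = -2*(-14)*(-4) = 28*(-4) = -112)
(f(R) + y)**2/4715 = (4 - 112)**2/4715 = (-108)**2*(1/4715) = 11664*(1/4715) = 11664/4715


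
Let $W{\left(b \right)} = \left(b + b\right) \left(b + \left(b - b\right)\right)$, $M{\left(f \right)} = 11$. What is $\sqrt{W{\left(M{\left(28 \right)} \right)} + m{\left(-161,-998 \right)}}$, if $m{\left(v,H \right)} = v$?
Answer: $9$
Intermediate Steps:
$W{\left(b \right)} = 2 b^{2}$ ($W{\left(b \right)} = 2 b \left(b + 0\right) = 2 b b = 2 b^{2}$)
$\sqrt{W{\left(M{\left(28 \right)} \right)} + m{\left(-161,-998 \right)}} = \sqrt{2 \cdot 11^{2} - 161} = \sqrt{2 \cdot 121 - 161} = \sqrt{242 - 161} = \sqrt{81} = 9$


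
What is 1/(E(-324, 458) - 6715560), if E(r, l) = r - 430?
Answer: -1/6716314 ≈ -1.4889e-7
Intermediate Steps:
E(r, l) = -430 + r
1/(E(-324, 458) - 6715560) = 1/((-430 - 324) - 6715560) = 1/(-754 - 6715560) = 1/(-6716314) = -1/6716314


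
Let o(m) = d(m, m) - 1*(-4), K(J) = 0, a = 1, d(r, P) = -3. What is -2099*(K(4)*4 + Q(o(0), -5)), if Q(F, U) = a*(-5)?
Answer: 10495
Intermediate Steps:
o(m) = 1 (o(m) = -3 - 1*(-4) = -3 + 4 = 1)
Q(F, U) = -5 (Q(F, U) = 1*(-5) = -5)
-2099*(K(4)*4 + Q(o(0), -5)) = -2099*(0*4 - 5) = -2099*(0 - 5) = -2099*(-5) = 10495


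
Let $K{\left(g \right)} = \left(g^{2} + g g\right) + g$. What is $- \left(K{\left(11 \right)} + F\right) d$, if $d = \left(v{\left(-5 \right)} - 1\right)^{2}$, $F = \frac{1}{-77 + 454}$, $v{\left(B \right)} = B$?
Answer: $- \frac{3433752}{377} \approx -9108.1$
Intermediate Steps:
$K{\left(g \right)} = g + 2 g^{2}$ ($K{\left(g \right)} = \left(g^{2} + g^{2}\right) + g = 2 g^{2} + g = g + 2 g^{2}$)
$F = \frac{1}{377} \approx 0.0026525$
$d = 36$ ($d = \left(-5 - 1\right)^{2} = \left(-6\right)^{2} = 36$)
$- \left(K{\left(11 \right)} + F\right) d = - \left(11 \left(1 + 2 \cdot 11\right) + \frac{1}{377}\right) 36 = - \left(11 \left(1 + 22\right) + \frac{1}{377}\right) 36 = - \left(11 \cdot 23 + \frac{1}{377}\right) 36 = - \left(253 + \frac{1}{377}\right) 36 = - \frac{95382 \cdot 36}{377} = \left(-1\right) \frac{3433752}{377} = - \frac{3433752}{377}$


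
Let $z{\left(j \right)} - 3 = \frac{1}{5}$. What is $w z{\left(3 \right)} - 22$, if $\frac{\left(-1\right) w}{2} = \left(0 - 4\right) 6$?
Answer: $\frac{658}{5} \approx 131.6$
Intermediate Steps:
$z{\left(j \right)} = \frac{16}{5}$ ($z{\left(j \right)} = 3 + \frac{1}{5} = \frac{16}{5}$)
$w = 48$ ($w = - 2 \left(0 - 4\right) 6 = - 2 \left(\left(-4\right) 6\right) = \left(-2\right) \left(-24\right) = 48$)
$w z{\left(3 \right)} - 22 = 48 \cdot \frac{16}{5} - 22 = \frac{768}{5} - 22 = \frac{658}{5}$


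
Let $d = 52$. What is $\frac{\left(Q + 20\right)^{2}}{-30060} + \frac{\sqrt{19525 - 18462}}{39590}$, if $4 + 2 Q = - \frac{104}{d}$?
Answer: $- \frac{289}{30060} + \frac{\sqrt{1063}}{39590} \approx -0.0087906$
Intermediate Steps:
$Q = -3$ ($Q = -2 + \frac{\left(-104\right) \frac{1}{52}}{2} = -2 + \frac{1}{2} \left(-2\right) = -2 - 1 = -3$)
$\frac{\left(Q + 20\right)^{2}}{-30060} + \frac{\sqrt{19525 - 18462}}{39590} = \frac{\left(-3 + 20\right)^{2}}{-30060} + \frac{\sqrt{19525 - 18462}}{39590} = 17^{2} \left(- \frac{1}{30060}\right) + \sqrt{1063} \cdot \frac{1}{39590} = 289 \left(- \frac{1}{30060}\right) + \frac{\sqrt{1063}}{39590} = - \frac{289}{30060} + \frac{\sqrt{1063}}{39590}$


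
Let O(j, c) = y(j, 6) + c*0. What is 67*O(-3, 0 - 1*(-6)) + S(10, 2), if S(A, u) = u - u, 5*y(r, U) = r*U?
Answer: -1206/5 ≈ -241.20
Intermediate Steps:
y(r, U) = U*r/5 (y(r, U) = (r*U)/5 = (U*r)/5 = U*r/5)
O(j, c) = 6*j/5 (O(j, c) = (1/5)*6*j + c*0 = 6*j/5 + 0 = 6*j/5)
S(A, u) = 0
67*O(-3, 0 - 1*(-6)) + S(10, 2) = 67*((6/5)*(-3)) + 0 = 67*(-18/5) + 0 = -1206/5 + 0 = -1206/5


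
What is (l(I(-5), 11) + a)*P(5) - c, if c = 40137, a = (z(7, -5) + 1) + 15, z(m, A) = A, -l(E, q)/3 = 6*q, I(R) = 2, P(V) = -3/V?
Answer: -200124/5 ≈ -40025.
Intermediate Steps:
l(E, q) = -18*q
a = 11 (a = (-5 + 1) + 15 = -4 + 15 = 11)
(l(I(-5), 11) + a)*P(5) - c = (-18*11 + 11)*(-3/5) - 1*40137 = (-198 + 11)*(-3*⅕) - 40137 = -187*(-⅗) - 40137 = 561/5 - 40137 = -200124/5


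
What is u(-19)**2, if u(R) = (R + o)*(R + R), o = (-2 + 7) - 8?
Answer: 698896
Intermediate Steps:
o = -3 (o = 5 - 8 = -3)
u(R) = 2*R*(-3 + R) (u(R) = (R - 3)*(R + R) = (-3 + R)*(2*R) = 2*R*(-3 + R))
u(-19)**2 = (2*(-19)*(-3 - 19))**2 = (2*(-19)*(-22))**2 = 836**2 = 698896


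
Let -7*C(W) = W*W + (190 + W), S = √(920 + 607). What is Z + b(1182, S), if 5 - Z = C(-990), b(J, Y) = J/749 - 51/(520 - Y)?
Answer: 28175189066091/201385877 - 51*√1527/268873 ≈ 1.3991e+5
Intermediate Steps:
S = √1527 ≈ 39.077
C(W) = -190/7 - W/7 - W²/7 (C(W) = -(W*W + (190 + W))/7 = -(W² + (190 + W))/7 = -(190 + W + W²)/7 = -190/7 - W/7 - W²/7)
b(J, Y) = -51/(520 - Y) + J/749 (b(J, Y) = J*(1/749) - 51/(520 - Y) = J/749 - 51/(520 - Y) = -51/(520 - Y) + J/749)
Z = 139905 (Z = 5 - (-190/7 - ⅐*(-990) - ⅐*(-990)²) = 5 - (-190/7 + 990/7 - ⅐*980100) = 5 - (-190/7 + 990/7 - 980100/7) = 5 - 1*(-139900) = 5 + 139900 = 139905)
Z + b(1182, S) = 139905 + (38199 - 520*1182 + 1182*√1527)/(749*(-520 + √1527)) = 139905 + (38199 - 614640 + 1182*√1527)/(749*(-520 + √1527)) = 139905 + (-576441 + 1182*√1527)/(749*(-520 + √1527))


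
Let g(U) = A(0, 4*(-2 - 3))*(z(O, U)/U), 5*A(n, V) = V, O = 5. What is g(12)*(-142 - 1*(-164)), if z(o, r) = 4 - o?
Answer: 22/3 ≈ 7.3333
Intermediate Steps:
A(n, V) = V/5
g(U) = 4/U (g(U) = ((4*(-2 - 3))/5)*((4 - 1*5)/U) = ((4*(-5))/5)*((4 - 5)/U) = ((⅕)*(-20))*(-1/U) = -(-4)/U = 4/U)
g(12)*(-142 - 1*(-164)) = (4/12)*(-142 - 1*(-164)) = (4*(1/12))*(-142 + 164) = (⅓)*22 = 22/3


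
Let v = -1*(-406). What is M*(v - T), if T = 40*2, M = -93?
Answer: -30318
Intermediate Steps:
v = 406
T = 80
M*(v - T) = -93*(406 - 1*80) = -93*(406 - 80) = -93*326 = -30318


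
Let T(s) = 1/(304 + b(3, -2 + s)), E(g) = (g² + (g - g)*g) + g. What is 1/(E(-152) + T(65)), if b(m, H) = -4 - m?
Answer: 297/6816745 ≈ 4.3569e-5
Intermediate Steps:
E(g) = g + g² (E(g) = (g² + 0*g) + g = (g² + 0) + g = g² + g = g + g²)
T(s) = 1/297 (T(s) = 1/(304 + (-4 - 1*3)) = 1/(304 + (-4 - 3)) = 1/(304 - 7) = 1/297)
1/(E(-152) + T(65)) = 1/(-152*(1 - 152) + 1/297) = 1/(-152*(-151) + 1/297) = 1/(22952 + 1/297) = 1/(6816745/297) = 297/6816745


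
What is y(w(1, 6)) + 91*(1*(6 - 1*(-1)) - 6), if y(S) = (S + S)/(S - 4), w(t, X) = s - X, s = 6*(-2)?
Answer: 1019/11 ≈ 92.636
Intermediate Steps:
s = -12
w(t, X) = -12 - X
y(S) = 2*S/(-4 + S) (y(S) = (2*S)/(-4 + S) = 2*S/(-4 + S))
y(w(1, 6)) + 91*(1*(6 - 1*(-1)) - 6) = 2*(-12 - 1*6)/(-4 + (-12 - 1*6)) + 91*(1*(6 - 1*(-1)) - 6) = 2*(-12 - 6)/(-4 + (-12 - 6)) + 91*(1*(6 + 1) - 6) = 2*(-18)/(-4 - 18) + 91*(1*7 - 6) = 2*(-18)/(-22) + 91*(7 - 6) = 2*(-18)*(-1/22) + 91*1 = 18/11 + 91 = 1019/11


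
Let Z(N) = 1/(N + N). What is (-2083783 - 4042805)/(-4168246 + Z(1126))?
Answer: 13797076176/9386889991 ≈ 1.4698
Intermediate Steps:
Z(N) = 1/(2*N)
(-2083783 - 4042805)/(-4168246 + Z(1126)) = (-2083783 - 4042805)/(-4168246 + (½)/1126) = -6126588/(-4168246 + (½)*(1/1126)) = -6126588/(-4168246 + 1/2252) = -6126588/(-9386889991/2252) = -6126588*(-2252/9386889991) = 13797076176/9386889991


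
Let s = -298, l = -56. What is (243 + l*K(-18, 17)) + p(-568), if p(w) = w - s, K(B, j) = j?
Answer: -979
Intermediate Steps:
p(w) = 298 + w (p(w) = w - 1*(-298) = w + 298 = 298 + w)
(243 + l*K(-18, 17)) + p(-568) = (243 - 56*17) + (298 - 568) = (243 - 952) - 270 = -709 - 270 = -979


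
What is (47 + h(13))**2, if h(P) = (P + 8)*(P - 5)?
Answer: 46225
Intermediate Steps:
h(P) = (-5 + P)*(8 + P) (h(P) = (8 + P)*(-5 + P) = (-5 + P)*(8 + P))
(47 + h(13))**2 = (47 + (-40 + 13**2 + 3*13))**2 = (47 + (-40 + 169 + 39))**2 = (47 + 168)**2 = 215**2 = 46225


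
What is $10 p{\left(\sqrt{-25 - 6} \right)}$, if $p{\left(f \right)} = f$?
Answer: $10 i \sqrt{31} \approx 55.678 i$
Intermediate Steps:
$10 p{\left(\sqrt{-25 - 6} \right)} = 10 \sqrt{-25 - 6} = 10 \sqrt{-31} = 10 i \sqrt{31}$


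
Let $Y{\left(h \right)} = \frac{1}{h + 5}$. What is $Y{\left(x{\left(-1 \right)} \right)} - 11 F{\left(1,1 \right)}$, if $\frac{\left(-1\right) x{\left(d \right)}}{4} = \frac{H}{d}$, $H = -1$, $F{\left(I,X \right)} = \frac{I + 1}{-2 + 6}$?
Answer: $- \frac{9}{2} \approx -4.5$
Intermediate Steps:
$F{\left(I,X \right)} = \frac{1}{4} + \frac{I}{4}$ ($F{\left(I,X \right)} = \frac{1 + I}{4} = \left(1 + I\right) \frac{1}{4} = \frac{1}{4} + \frac{I}{4}$)
$x{\left(d \right)} = \frac{4}{d}$ ($x{\left(d \right)} = - 4 \left(- \frac{1}{d}\right) = \frac{4}{d}$)
$Y{\left(h \right)} = \frac{1}{5 + h}$
$Y{\left(x{\left(-1 \right)} \right)} - 11 F{\left(1,1 \right)} = \frac{1}{5 + \frac{4}{-1}} - 11 \left(\frac{1}{4} + \frac{1}{4} \cdot 1\right) = \frac{1}{5 + 4 \left(-1\right)} - 11 \left(\frac{1}{4} + \frac{1}{4}\right) = \frac{1}{5 - 4} - \frac{11}{2} = 1^{-1} - \frac{11}{2} = 1 - \frac{11}{2} = - \frac{9}{2}$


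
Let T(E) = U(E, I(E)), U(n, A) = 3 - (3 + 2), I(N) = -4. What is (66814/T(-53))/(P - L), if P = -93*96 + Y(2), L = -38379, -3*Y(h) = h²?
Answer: -100221/88349 ≈ -1.1344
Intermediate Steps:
Y(h) = -h²/3
U(n, A) = -2 (U(n, A) = 3 - 1*5 = 3 - 5 = -2)
T(E) = -2
P = -26788/3 (P = -93*96 - ⅓*2² = -8928 - ⅓*4 = -8928 - 4/3 = -26788/3 ≈ -8929.3)
(66814/T(-53))/(P - L) = (66814/(-2))/(-26788/3 - 1*(-38379)) = (66814*(-½))/(-26788/3 + 38379) = -33407/88349/3 = -33407*3/88349 = -100221/88349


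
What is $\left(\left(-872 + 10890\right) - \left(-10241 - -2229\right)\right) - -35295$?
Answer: $53325$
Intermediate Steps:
$\left(\left(-872 + 10890\right) - \left(-10241 - -2229\right)\right) - -35295 = \left(10018 - \left(-10241 + 2229\right)\right) + 35295 = \left(10018 - -8012\right) + 35295 = \left(10018 + 8012\right) + 35295 = 18030 + 35295 = 53325$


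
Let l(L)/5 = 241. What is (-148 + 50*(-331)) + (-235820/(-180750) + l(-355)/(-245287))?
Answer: -74025864464791/4433562525 ≈ -16697.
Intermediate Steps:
l(L) = 1205 (l(L) = 5*241 = 1205)
(-148 + 50*(-331)) + (-235820/(-180750) + l(-355)/(-245287)) = (-148 + 50*(-331)) + (-235820/(-180750) + 1205/(-245287)) = (-148 - 16550) + (-235820*(-1/180750) + 1205*(-1/245287)) = -16698 + (23582/18075 - 1205/245287) = -16698 + 5762577659/4433562525 = -74025864464791/4433562525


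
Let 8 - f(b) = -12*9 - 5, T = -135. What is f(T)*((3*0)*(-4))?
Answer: 0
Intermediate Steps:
f(b) = 121 (f(b) = 8 - (-12*9 - 5) = 8 - (-108 - 5) = 8 - 1*(-113) = 8 + 113 = 121)
f(T)*((3*0)*(-4)) = 121*((3*0)*(-4)) = 121*(0*(-4)) = 121*0 = 0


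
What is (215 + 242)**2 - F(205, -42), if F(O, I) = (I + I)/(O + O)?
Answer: 42814087/205 ≈ 2.0885e+5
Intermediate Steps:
F(O, I) = I/O (F(O, I) = (2*I)/((2*O)) = (2*I)*(1/(2*O)) = I/O)
(215 + 242)**2 - F(205, -42) = (215 + 242)**2 - (-42)/205 = 457**2 - (-42)/205 = 208849 - 1*(-42/205) = 208849 + 42/205 = 42814087/205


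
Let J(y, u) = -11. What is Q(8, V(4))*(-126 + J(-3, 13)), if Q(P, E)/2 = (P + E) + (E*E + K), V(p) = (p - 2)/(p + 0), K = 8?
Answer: -9179/2 ≈ -4589.5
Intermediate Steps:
V(p) = (-2 + p)/p
Q(P, E) = 16 + 2*E + 2*P + 2*E**2 (Q(P, E) = 2*((P + E) + (E*E + 8)) = 2*((E + P) + (E**2 + 8)) = 2*((E + P) + (8 + E**2)) = 2*(8 + E + P + E**2) = 16 + 2*E + 2*P + 2*E**2)
Q(8, V(4))*(-126 + J(-3, 13)) = (16 + 2*((-2 + 4)/4) + 2*8 + 2*((-2 + 4)/4)**2)*(-126 - 11) = (16 + 2*((1/4)*2) + 16 + 2*((1/4)*2)**2)*(-137) = (16 + 2*(1/2) + 16 + 2*(1/2)**2)*(-137) = (16 + 1 + 16 + 2*(1/4))*(-137) = (16 + 1 + 16 + 1/2)*(-137) = (67/2)*(-137) = -9179/2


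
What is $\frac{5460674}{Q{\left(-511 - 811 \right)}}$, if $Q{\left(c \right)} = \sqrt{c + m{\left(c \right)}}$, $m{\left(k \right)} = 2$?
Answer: $- \frac{2730337 i \sqrt{330}}{330} \approx - 1.503 \cdot 10^{5} i$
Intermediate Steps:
$Q{\left(c \right)} = \sqrt{2 + c}$ ($Q{\left(c \right)} = \sqrt{c + 2} = \sqrt{2 + c}$)
$\frac{5460674}{Q{\left(-511 - 811 \right)}} = \frac{5460674}{\sqrt{2 - 1322}} = \frac{5460674}{\sqrt{-1320}} = \frac{5460674}{2 i \sqrt{330}} = 5460674 \left(- \frac{i \sqrt{330}}{660}\right) = - \frac{2730337 i \sqrt{330}}{330}$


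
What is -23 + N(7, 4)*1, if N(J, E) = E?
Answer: -19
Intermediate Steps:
-23 + N(7, 4)*1 = -23 + 4*1 = -23 + 4 = -19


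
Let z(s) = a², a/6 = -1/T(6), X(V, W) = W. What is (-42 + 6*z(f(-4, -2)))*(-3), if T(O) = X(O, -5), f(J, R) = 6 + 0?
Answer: 2502/25 ≈ 100.08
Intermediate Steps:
f(J, R) = 6
T(O) = -5
a = 6/5 (a = 6*(-1/(-5)) = 6*(-1*(-⅕)) = 6*(⅕) = 6/5 ≈ 1.2000)
z(s) = 36/25 (z(s) = (6/5)² = 36/25)
(-42 + 6*z(f(-4, -2)))*(-3) = (-42 + 6*(36/25))*(-3) = (-42 + 216/25)*(-3) = -834/25*(-3) = 2502/25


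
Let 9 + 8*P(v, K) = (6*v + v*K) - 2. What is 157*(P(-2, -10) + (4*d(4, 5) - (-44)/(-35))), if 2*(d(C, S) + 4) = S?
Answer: -335509/280 ≈ -1198.2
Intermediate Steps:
P(v, K) = -11/8 + 3*v/4 + K*v/8 (P(v, K) = -9/8 + ((6*v + v*K) - 2)/8 = -9/8 + ((6*v + K*v) - 2)/8 = -9/8 + (-2 + 6*v + K*v)/8 = -9/8 + (-¼ + 3*v/4 + K*v/8) = -11/8 + 3*v/4 + K*v/8)
d(C, S) = -4 + S/2
157*(P(-2, -10) + (4*d(4, 5) - (-44)/(-35))) = 157*((-11/8 + (¾)*(-2) + (⅛)*(-10)*(-2)) + (4*(-4 + (½)*5) - (-44)/(-35))) = 157*((-11/8 - 3/2 + 5/2) + (4*(-4 + 5/2) - (-44)*(-1)/35)) = 157*(-3/8 + (4*(-3/2) - 1*44/35)) = 157*(-3/8 + (-6 - 44/35)) = 157*(-3/8 - 254/35) = 157*(-2137/280) = -335509/280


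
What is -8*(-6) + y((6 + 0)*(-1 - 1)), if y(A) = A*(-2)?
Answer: 72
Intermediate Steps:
y(A) = -2*A
-8*(-6) + y((6 + 0)*(-1 - 1)) = -8*(-6) - 2*(6 + 0)*(-1 - 1) = 48 - 12*(-2) = 48 - 2*(-12) = 48 + 24 = 72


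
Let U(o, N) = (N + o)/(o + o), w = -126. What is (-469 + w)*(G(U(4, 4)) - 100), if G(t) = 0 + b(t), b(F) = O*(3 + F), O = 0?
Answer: 59500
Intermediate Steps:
b(F) = 0 (b(F) = 0*(3 + F) = 0)
U(o, N) = (N + o)/(2*o) (U(o, N) = (N + o)/((2*o)) = (N + o)*(1/(2*o)) = (N + o)/(2*o))
G(t) = 0 (G(t) = 0 + 0 = 0)
(-469 + w)*(G(U(4, 4)) - 100) = (-469 - 126)*(0 - 100) = -595*(-100) = 59500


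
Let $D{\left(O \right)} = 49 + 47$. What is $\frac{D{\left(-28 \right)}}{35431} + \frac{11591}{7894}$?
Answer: $\frac{411438545}{279692314} \approx 1.471$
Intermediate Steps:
$D{\left(O \right)} = 96$
$\frac{D{\left(-28 \right)}}{35431} + \frac{11591}{7894} = \frac{96}{35431} + \frac{11591}{7894} = \frac{411438545}{279692314}$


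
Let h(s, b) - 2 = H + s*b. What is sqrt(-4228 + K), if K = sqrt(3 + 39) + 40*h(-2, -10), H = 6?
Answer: sqrt(-3108 + sqrt(42)) ≈ 55.691*I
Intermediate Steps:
h(s, b) = 8 + b*s (h(s, b) = 2 + (6 + s*b) = 2 + (6 + b*s) = 8 + b*s)
K = 1120 + sqrt(42) (K = sqrt(3 + 39) + 40*(8 - 10*(-2)) = sqrt(42) + 40*(8 + 20) = sqrt(42) + 40*28 = sqrt(42) + 1120 = 1120 + sqrt(42) ≈ 1126.5)
sqrt(-4228 + K) = sqrt(-4228 + (1120 + sqrt(42))) = sqrt(-3108 + sqrt(42))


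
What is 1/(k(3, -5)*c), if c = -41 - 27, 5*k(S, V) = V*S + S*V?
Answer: 1/408 ≈ 0.0024510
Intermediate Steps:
k(S, V) = 2*S*V/5 (k(S, V) = (V*S + S*V)/5 = (S*V + S*V)/5 = (2*S*V)/5 = 2*S*V/5)
c = -68
1/(k(3, -5)*c) = 1/(((⅖)*3*(-5))*(-68)) = 1/(-6*(-68)) = 1/408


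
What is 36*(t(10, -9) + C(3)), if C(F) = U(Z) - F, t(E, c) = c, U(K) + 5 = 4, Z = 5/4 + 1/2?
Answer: -468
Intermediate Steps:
Z = 7/4 (Z = 5*(¼) + 1*(½) = 5/4 + ½ = 7/4 ≈ 1.7500)
U(K) = -1 (U(K) = -5 + 4 = -1)
C(F) = -1 - F
36*(t(10, -9) + C(3)) = 36*(-9 + (-1 - 1*3)) = 36*(-9 + (-1 - 3)) = 36*(-9 - 4) = 36*(-13) = -468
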